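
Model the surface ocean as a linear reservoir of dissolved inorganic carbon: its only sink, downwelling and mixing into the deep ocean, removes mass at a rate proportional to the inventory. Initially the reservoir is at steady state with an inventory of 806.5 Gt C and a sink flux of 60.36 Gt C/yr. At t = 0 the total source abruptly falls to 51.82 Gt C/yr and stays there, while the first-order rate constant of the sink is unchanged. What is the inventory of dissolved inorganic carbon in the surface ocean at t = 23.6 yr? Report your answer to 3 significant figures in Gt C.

712 Gt C

τ = M₀/F₀ = 806.5/60.36 = 13.36 yr; rate constant k = 1/τ.
New steady state M_∞ = F₁/k = F₁·τ = 51.82 × 13.36 = 692.39 Gt C.
M(t) = M_∞ + (M₀ − M_∞)·e^(−t/τ); t/τ = 23.6/13.36 = 1.766, so e^(−t/τ) = 0.1710.
M(t) = 692.39 + 114.1 × 0.1710 = 711.90 Gt C.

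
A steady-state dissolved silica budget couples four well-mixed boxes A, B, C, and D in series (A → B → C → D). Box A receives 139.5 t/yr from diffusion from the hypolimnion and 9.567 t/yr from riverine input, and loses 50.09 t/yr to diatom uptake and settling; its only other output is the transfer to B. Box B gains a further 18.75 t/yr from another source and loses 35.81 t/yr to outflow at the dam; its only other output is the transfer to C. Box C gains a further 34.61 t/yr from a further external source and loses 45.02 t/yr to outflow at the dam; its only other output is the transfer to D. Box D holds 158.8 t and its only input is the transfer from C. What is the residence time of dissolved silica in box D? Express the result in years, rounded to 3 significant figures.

2.22 yr

Box A: F(A→B) = (139.5 + 9.567) − 50.09 = 98.977 t/yr.
Box B: F(B→C) = (98.977 + 18.75) − 35.81 = 81.917 t/yr.
Box C: F(C→D) = (81.917 + 34.61) − 45.02 = 71.507 t/yr.
Box D throughput = its input = 71.507 t/yr; τ = 158.8 / 71.507 = 2.221 yr.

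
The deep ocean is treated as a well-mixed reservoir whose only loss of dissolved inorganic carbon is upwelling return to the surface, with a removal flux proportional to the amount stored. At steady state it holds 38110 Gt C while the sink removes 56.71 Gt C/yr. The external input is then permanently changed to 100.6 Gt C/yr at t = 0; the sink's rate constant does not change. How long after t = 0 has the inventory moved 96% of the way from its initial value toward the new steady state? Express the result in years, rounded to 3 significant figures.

2160 yr

τ = M₀/F₀ = 38110/56.71 = 672.0 yr.
The remaining gap fraction is e^(−t/τ); 96% covered ⇒ e^(−t/τ) = 0.0400.
t = −τ ln(0.0400) = 672.0 × 3.219 = 2163 yr.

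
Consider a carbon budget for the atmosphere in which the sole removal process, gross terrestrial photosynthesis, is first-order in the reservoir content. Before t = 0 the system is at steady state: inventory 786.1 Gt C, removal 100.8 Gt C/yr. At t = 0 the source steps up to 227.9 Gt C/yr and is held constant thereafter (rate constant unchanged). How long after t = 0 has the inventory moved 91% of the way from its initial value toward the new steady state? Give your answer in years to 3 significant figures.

18.8 yr

τ = M₀/F₀ = 786.1/100.8 = 7.799 yr.
The remaining gap fraction is e^(−t/τ); 91% covered ⇒ e^(−t/τ) = 0.0900.
t = −τ ln(0.0900) = 7.799 × 2.408 = 18.78 yr.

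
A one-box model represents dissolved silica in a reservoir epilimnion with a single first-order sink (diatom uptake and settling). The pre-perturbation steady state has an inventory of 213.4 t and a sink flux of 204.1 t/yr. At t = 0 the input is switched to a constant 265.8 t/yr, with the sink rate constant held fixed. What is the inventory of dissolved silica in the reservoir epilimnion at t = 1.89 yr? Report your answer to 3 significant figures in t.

τ = M₀/F₀ = 213.4/204.1 = 1.046 yr; rate constant k = 1/τ.
New steady state M_∞ = F₁/k = F₁·τ = 265.8 × 1.046 = 277.91 t.
M(t) = M_∞ + (M₀ − M_∞)·e^(−t/τ); t/τ = 1.89/1.046 = 1.808, so e^(−t/τ) = 0.1640.
M(t) = 277.91 − 64.51 × 0.1640 = 267.33 t.

267 t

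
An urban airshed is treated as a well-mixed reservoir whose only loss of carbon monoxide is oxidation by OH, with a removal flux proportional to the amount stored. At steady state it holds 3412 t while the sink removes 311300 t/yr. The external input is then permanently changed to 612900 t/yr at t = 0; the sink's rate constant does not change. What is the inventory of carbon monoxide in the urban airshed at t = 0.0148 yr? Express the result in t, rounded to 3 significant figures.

5860 t

The sink rate constant is k = F₀/M₀ = 311300/3412 = 91.24 yr⁻¹.
Solving dM/dt = F₁ − kM with M(0) = M₀ gives M(t) = F₁/k + (M₀ − F₁/k)·e^(−kt).
F₁/k = 612900/91.24 = 6717.7 t; kt = 91.24 × 0.0148 = 1.350, e^(−kt) = 0.2592.
M(0.0148) = 6717.7 + (3412 − 6717.7) × 0.2592 = 6717.7 − 856.7 = 5861.0 t.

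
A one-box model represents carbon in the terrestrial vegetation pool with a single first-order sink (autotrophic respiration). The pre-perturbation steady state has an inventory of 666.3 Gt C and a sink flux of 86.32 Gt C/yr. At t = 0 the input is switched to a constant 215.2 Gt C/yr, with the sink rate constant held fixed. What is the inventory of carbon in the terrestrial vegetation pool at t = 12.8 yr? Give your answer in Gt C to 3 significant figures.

1470 Gt C

τ = M₀/F₀ = 666.3/86.32 = 7.719 yr; rate constant k = 1/τ.
New steady state M_∞ = F₁/k = F₁·τ = 215.2 × 7.719 = 1661.1 Gt C.
M(t) = M_∞ + (M₀ − M_∞)·e^(−t/τ); t/τ = 12.8/7.719 = 1.658, so e^(−t/τ) = 0.1905.
M(t) = 1661.1 − 994.8 × 0.1905 = 1471.6 Gt C.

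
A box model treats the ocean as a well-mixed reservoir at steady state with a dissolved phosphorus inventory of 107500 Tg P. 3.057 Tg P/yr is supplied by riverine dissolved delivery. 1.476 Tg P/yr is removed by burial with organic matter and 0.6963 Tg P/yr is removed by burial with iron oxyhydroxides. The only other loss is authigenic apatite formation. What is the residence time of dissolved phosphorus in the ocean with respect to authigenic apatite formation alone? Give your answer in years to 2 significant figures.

120000 yr

At steady state ΣF_in = ΣF_out.
ΣF_in = 3.0570 Tg P/yr.
Authigenic apatite formation flux = ΣF_in − (1.476 + 0.6963) = 3.0570 − 2.172 = 0.8847 Tg P/yr.
τ = M / F = 107500 / 0.8847 = 121500 yr.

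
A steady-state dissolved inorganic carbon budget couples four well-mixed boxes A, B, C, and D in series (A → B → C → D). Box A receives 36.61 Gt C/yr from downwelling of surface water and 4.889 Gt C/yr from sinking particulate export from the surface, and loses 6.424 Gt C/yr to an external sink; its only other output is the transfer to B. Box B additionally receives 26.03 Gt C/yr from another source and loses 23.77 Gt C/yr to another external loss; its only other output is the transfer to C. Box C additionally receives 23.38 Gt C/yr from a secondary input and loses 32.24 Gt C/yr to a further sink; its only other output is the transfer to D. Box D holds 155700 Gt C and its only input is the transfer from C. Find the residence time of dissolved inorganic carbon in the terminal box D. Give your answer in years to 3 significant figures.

5470 yr

Box A: F(A→B) = (36.61 + 4.889) − 6.424 = 35.075 Gt C/yr.
Box B: F(B→C) = (35.075 + 26.03) − 23.77 = 37.335 Gt C/yr.
Box C: F(C→D) = (37.335 + 23.38) − 32.24 = 28.475 Gt C/yr.
Box D throughput = its input = 28.475 Gt C/yr; τ = 155700 / 28.475 = 5468 yr.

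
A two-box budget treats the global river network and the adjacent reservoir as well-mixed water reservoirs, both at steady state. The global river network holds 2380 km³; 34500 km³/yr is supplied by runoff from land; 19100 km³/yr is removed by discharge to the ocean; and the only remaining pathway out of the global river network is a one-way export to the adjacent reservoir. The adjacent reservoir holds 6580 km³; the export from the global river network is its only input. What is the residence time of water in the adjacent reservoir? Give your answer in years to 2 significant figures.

Balance the global river network: ΣF_in = 34500 km³/yr.
Export to the adjacent reservoir = ΣF_in − (19100) = 15400 km³/yr.
At steady state the output of the adjacent reservoir equals its input, 15400 km³/yr.
τ = M / F = 6580 / 15400 = 0.4273 yr.

0.43 yr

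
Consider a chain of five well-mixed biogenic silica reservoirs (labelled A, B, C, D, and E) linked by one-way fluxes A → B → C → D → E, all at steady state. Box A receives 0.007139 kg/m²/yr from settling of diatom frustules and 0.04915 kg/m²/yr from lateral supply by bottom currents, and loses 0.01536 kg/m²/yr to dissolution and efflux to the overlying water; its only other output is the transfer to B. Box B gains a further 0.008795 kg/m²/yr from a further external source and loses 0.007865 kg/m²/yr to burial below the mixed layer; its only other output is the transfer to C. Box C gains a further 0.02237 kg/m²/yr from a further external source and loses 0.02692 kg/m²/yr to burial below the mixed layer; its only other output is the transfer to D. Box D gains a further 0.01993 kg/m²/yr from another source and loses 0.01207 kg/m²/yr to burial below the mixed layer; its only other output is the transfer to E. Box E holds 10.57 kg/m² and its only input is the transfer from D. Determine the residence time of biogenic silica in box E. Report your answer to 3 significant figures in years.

234 yr

Box A: F(A→B) = (0.007139 + 0.04915) − 0.01536 = 0.040929 kg/m²/yr.
Box B: F(B→C) = (0.040929 + 0.008795) − 0.007865 = 0.041859 kg/m²/yr.
Box C: F(C→D) = (0.041859 + 0.02237) − 0.02692 = 0.037309 kg/m²/yr.
Box D: F(D→E) = (0.037309 + 0.01993) − 0.01207 = 0.045169 kg/m²/yr.
Box E throughput = its input = 0.045169 kg/m²/yr; τ = 10.57 / 0.045169 = 234.0 yr.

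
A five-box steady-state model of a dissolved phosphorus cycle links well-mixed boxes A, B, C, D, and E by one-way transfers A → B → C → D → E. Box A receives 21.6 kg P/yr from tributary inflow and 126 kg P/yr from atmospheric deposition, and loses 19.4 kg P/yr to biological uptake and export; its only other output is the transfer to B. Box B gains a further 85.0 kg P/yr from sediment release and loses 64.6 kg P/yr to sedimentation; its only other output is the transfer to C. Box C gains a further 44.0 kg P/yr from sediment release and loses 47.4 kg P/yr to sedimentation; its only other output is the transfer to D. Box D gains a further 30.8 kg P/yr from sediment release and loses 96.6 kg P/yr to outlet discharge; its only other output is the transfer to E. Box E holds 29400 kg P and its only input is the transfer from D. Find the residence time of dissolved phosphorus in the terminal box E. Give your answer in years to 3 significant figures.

370 yr

Box A: F(A→B) = (21.6 + 126) − 19.4 = 128.20 kg P/yr.
Box B: F(B→C) = (128.20 + 85.0) − 64.6 = 148.60 kg P/yr.
Box C: F(C→D) = (148.60 + 44.0) − 47.4 = 145.20 kg P/yr.
Box D: F(D→E) = (145.20 + 30.8) − 96.6 = 79.400 kg P/yr.
Box E throughput = its input = 79.400 kg P/yr; τ = 29400 / 79.400 = 370.3 yr.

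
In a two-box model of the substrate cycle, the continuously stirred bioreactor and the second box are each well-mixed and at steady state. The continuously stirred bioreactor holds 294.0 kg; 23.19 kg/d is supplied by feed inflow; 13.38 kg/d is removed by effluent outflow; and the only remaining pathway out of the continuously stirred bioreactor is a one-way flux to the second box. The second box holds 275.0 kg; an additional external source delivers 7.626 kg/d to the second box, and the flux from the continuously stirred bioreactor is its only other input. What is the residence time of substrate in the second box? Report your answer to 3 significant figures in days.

15.8 d

Balance the continuously stirred bioreactor: ΣF_in = 23.190 kg/d.
Flux to the second box = ΣF_in − (13.38) = 9.8100 kg/d.
Total input to the second box = 9.8100 + 7.626 = 17.436 kg/d; at steady state this equals its total output.
τ = M / F = 275.0 / 17.436 = 15.77 d.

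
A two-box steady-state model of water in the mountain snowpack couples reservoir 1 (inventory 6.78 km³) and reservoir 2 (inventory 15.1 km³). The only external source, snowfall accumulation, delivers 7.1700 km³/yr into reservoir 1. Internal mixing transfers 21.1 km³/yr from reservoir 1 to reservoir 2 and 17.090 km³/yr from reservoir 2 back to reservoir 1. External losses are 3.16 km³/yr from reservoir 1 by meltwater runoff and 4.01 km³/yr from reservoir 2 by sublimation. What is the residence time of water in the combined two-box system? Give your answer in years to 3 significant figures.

Residence time in the combined system uses the total inventory and the total *external* removal — internal exchanges between the two boxes cancel.
M_total = 6.78 + 15.1 = 21.880 km³.
ΣF_external_out = 3.16 + 4.01 = 7.1700 km³/yr.
τ = M_total / ΣF_ext = 21.880 / 7.1700 = 3.052 yr.

3.05 yr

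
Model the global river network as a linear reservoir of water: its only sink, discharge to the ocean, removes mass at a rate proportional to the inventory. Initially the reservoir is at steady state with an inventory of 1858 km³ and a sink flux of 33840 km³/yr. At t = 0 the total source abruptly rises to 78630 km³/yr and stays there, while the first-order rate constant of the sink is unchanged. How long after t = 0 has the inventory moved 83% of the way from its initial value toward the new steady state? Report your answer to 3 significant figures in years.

τ = M₀/F₀ = 1858/33840 = 0.05491 yr.
The remaining gap fraction is e^(−t/τ); 83% covered ⇒ e^(−t/τ) = 0.170.
t = −τ ln(0.170) = 0.05491 × 1.772 = 0.09729 yr.

0.0973 yr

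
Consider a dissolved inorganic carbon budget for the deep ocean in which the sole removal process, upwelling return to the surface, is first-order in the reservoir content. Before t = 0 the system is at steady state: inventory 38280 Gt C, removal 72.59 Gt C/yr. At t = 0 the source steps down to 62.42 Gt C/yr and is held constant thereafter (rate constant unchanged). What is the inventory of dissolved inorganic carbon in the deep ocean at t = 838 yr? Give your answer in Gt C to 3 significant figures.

34000 Gt C

The sink rate constant is k = F₀/M₀ = 72.59/38280 = 0.001896 yr⁻¹.
Solving dM/dt = F₁ − kM with M(0) = M₀ gives M(t) = F₁/k + (M₀ − F₁/k)·e^(−kt).
F₁/k = 62.42/0.001896 = 32917 Gt C; kt = 0.001896 × 838 = 1.589, e^(−kt) = 0.2041.
M(838) = 32917 + (38280 − 32917) × 0.2041 = 32917 + 1095 = 34012 Gt C.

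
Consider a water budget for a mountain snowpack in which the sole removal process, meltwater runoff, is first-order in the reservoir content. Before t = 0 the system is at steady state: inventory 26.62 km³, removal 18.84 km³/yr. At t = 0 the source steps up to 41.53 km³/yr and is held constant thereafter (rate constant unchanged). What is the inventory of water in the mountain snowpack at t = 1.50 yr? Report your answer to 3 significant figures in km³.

τ = M₀/F₀ = 26.62/18.84 = 1.413 yr; rate constant k = 1/τ.
New steady state M_∞ = F₁/k = F₁·τ = 41.53 × 1.413 = 58.680 km³.
M(t) = M_∞ + (M₀ − M_∞)·e^(−t/τ); t/τ = 1.50/1.413 = 1.062, so e^(−t/τ) = 0.3459.
M(t) = 58.680 − 32.06 × 0.3459 = 47.590 km³.

47.6 km³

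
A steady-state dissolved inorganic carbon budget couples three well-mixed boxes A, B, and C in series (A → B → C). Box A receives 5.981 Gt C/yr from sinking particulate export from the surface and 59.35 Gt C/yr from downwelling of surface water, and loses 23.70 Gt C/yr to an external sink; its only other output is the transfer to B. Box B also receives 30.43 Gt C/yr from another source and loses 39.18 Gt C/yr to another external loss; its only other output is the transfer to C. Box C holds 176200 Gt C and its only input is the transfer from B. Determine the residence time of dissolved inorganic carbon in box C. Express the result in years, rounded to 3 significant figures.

5360 yr

Box A: F(A→B) = (5.981 + 59.35) − 23.70 = 41.631 Gt C/yr.
Box B: F(B→C) = (41.631 + 30.43) − 39.18 = 32.881 Gt C/yr.
Box C throughput = its input = 32.881 Gt C/yr; τ = 176200 / 32.881 = 5359 yr.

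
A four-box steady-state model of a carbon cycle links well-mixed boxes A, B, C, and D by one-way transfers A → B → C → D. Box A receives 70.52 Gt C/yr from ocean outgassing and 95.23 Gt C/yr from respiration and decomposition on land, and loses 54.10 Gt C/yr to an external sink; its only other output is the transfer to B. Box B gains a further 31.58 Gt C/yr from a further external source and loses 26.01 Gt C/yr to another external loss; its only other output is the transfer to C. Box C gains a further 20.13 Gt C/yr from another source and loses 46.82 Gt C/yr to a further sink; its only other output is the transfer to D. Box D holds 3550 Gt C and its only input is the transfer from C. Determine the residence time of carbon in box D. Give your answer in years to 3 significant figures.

39.2 yr

Box A: F(A→B) = (70.52 + 95.23) − 54.10 = 111.65 Gt C/yr.
Box B: F(B→C) = (111.65 + 31.58) − 26.01 = 117.22 Gt C/yr.
Box C: F(C→D) = (117.22 + 20.13) − 46.82 = 90.530 Gt C/yr.
Box D throughput = its input = 90.530 Gt C/yr; τ = 3550 / 90.530 = 39.21 yr.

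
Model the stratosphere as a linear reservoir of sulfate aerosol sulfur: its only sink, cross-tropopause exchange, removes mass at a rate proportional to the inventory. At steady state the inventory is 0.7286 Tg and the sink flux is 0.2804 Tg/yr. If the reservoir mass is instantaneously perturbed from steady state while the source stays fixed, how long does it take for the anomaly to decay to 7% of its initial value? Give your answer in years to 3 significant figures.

6.91 yr

For a linear reservoir the anomaly decays as exp(−t/τ) with τ = M/F = 0.7286/0.2804 = 2.598 yr.
exp(−t/τ) = 0.07 ⇒ t = −τ ln(0.07) = 2.598 × 2.659 = 6.910 yr.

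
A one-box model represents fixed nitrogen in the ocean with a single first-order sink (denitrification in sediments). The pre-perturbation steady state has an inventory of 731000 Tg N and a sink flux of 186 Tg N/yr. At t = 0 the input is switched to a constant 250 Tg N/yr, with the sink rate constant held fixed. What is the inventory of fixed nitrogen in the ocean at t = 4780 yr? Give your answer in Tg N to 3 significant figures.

τ = M₀/F₀ = 731000/186 = 3930 yr; rate constant k = 1/τ.
New steady state M_∞ = F₁/k = F₁·τ = 250 × 3930 = 982530 Tg N.
M(t) = M_∞ + (M₀ − M_∞)·e^(−t/τ); t/τ = 4780/3930 = 1.216, so e^(−t/τ) = 0.2963.
M(t) = 982530 − 251500 × 0.2963 = 907990 Tg N.

908000 Tg N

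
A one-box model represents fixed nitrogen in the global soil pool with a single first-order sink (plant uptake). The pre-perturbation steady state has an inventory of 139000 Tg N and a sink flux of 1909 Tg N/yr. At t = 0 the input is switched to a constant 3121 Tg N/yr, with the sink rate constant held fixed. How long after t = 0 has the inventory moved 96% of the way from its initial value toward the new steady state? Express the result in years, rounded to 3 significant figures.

τ = M₀/F₀ = 139000/1909 = 72.81 yr.
The remaining gap fraction is e^(−t/τ); 96% covered ⇒ e^(−t/τ) = 0.0400.
t = −τ ln(0.0400) = 72.81 × 3.219 = 234.4 yr.

234 yr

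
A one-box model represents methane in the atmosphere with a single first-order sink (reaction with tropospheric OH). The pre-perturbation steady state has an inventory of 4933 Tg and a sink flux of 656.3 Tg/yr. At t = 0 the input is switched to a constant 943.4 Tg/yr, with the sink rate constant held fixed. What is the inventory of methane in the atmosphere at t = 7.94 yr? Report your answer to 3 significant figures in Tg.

The sink rate constant is k = F₀/M₀ = 656.3/4933 = 0.1330 yr⁻¹.
Solving dM/dt = F₁ − kM with M(0) = M₀ gives M(t) = F₁/k + (M₀ − F₁/k)·e^(−kt).
F₁/k = 943.4/0.1330 = 7091.0 Tg; kt = 0.1330 × 7.94 = 1.056, e^(−kt) = 0.3477.
M(7.94) = 7091.0 + (4933 − 7091.0) × 0.3477 = 7091.0 − 750.4 = 6340.6 Tg.

6340 Tg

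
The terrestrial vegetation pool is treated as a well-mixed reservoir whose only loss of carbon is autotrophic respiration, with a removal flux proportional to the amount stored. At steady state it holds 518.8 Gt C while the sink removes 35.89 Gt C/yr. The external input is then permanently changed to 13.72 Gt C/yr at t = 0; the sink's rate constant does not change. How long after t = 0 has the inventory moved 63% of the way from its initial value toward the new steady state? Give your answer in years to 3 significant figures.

14.4 yr

τ = M₀/F₀ = 518.8/35.89 = 14.46 yr.
The remaining gap fraction is e^(−t/τ); 63% covered ⇒ e^(−t/τ) = 0.370.
t = −τ ln(0.370) = 14.46 × 0.9943 = 14.37 yr.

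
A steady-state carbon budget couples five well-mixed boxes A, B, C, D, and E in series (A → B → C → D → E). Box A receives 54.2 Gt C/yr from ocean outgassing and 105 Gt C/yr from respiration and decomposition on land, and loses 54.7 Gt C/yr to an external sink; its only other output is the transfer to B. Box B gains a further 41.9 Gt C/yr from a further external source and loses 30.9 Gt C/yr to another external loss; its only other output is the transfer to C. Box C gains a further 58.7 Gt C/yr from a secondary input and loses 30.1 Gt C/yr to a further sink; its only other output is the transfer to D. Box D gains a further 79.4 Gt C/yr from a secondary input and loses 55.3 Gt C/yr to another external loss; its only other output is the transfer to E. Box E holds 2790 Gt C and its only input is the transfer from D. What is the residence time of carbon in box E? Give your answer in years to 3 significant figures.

Box A: F(A→B) = (54.2 + 105) − 54.7 = 104.50 Gt C/yr.
Box B: F(B→C) = (104.50 + 41.9) − 30.9 = 115.50 Gt C/yr.
Box C: F(C→D) = (115.50 + 58.7) − 30.1 = 144.10 Gt C/yr.
Box D: F(D→E) = (144.10 + 79.4) − 55.3 = 168.20 Gt C/yr.
Box E throughput = its input = 168.20 Gt C/yr; τ = 2790 / 168.20 = 16.59 yr.

16.6 yr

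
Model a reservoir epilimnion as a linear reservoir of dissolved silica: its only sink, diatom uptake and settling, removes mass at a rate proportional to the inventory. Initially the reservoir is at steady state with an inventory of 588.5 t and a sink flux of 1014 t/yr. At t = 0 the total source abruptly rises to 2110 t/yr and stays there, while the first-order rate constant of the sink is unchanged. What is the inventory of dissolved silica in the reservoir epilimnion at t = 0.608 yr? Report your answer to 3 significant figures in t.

1000 t

The sink rate constant is k = F₀/M₀ = 1014/588.5 = 1.723 yr⁻¹.
Solving dM/dt = F₁ − kM with M(0) = M₀ gives M(t) = F₁/k + (M₀ − F₁/k)·e^(−kt).
F₁/k = 2110/1.723 = 1224.6 t; kt = 1.723 × 0.608 = 1.048, e^(−kt) = 0.3508.
M(0.608) = 1224.6 + (588.5 − 1224.6) × 0.3508 = 1224.6 − 223.1 = 1001.5 t.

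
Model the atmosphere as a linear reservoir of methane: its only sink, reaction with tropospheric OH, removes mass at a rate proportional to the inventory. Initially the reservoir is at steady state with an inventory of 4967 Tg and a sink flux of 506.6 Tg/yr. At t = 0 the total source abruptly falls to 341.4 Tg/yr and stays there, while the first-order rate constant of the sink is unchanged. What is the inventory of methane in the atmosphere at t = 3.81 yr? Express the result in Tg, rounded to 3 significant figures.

4450 Tg

Residence time τ = M₀/F₀ = 9.805 yr. The eventual steady state is M_∞ = M₀·(F₁/F₀) = 4967 × 341.4/506.6 = 3347.3 Tg.
The anomaly ΔM(t) = M(t) − M_∞ decays as ΔM₀·e^(−t/τ) with ΔM₀ = 4967 − 3347.3 = 1620 Tg.
At t = 3.81 yr, e^(−t/τ) = e^(−0.3886) = 0.6780, so ΔM = 1098 Tg and M = 3347.3 + 1098 = 4445.5 Tg.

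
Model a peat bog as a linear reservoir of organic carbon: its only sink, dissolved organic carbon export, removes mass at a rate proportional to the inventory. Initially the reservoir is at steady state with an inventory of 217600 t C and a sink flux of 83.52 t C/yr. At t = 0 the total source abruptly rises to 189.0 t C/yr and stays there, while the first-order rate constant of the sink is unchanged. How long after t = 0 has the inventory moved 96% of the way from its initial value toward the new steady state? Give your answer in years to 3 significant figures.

τ = M₀/F₀ = 217600/83.52 = 2605 yr.
The remaining gap fraction is e^(−t/τ); 96% covered ⇒ e^(−t/τ) = 0.0400.
t = −τ ln(0.0400) = 2605 × 3.219 = 8386 yr.

8390 yr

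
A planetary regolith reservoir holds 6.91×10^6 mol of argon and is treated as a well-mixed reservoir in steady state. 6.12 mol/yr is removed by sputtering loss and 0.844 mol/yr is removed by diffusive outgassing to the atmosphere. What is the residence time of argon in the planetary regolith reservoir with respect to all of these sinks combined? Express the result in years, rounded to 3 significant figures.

992000 yr

Total removal flux = 6.12 + 0.844 = 6.9640 mol/yr.
τ = M / ΣF_out = 6.91×10^6 / 6.9640 = 992200 yr.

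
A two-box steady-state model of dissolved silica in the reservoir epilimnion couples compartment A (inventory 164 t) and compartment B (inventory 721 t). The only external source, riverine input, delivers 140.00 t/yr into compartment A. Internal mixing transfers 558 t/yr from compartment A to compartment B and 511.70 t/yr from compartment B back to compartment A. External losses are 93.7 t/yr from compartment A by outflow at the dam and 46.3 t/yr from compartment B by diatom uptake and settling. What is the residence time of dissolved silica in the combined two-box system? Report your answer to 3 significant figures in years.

6.32 yr

Treat the two boxes together as one reservoir: the mixing fluxes between them are internal recycling, so τ = ΣM / Σ(external losses).
M_total = 164 + 721 = 885.00 t.
ΣF_external_out = 93.7 + 46.3 = 140.00 t/yr.
τ = M_total / ΣF_ext = 885.00 / 140.00 = 6.321 yr.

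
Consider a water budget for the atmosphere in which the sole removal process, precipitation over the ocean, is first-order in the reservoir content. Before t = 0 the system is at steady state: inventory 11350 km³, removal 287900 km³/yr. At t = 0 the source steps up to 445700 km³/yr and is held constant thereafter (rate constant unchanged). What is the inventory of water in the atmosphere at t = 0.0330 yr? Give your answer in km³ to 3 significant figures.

The sink rate constant is k = F₀/M₀ = 287900/11350 = 25.37 yr⁻¹.
Solving dM/dt = F₁ − kM with M(0) = M₀ gives M(t) = F₁/k + (M₀ − F₁/k)·e^(−kt).
F₁/k = 445700/25.37 = 17571 km³; kt = 25.37 × 0.0330 = 0.8371, e^(−kt) = 0.4330.
M(0.0330) = 17571 + (11350 − 17571) × 0.4330 = 17571 − 2694 = 14877 km³.

14900 km³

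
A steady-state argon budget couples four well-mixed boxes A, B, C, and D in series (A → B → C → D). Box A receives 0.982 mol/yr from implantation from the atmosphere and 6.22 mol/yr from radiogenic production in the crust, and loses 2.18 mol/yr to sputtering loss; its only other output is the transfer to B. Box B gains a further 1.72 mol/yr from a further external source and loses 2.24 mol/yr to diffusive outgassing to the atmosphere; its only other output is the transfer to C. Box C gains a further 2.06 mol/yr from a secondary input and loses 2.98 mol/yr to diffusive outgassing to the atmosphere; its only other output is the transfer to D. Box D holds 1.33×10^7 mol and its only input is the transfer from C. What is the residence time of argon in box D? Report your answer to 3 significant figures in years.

3.71×10^6 yr

Box A: F(A→B) = (0.982 + 6.22) − 2.18 = 5.0220 mol/yr.
Box B: F(B→C) = (5.0220 + 1.72) − 2.24 = 4.5020 mol/yr.
Box C: F(C→D) = (4.5020 + 2.06) − 2.98 = 3.5820 mol/yr.
Box D throughput = its input = 3.5820 mol/yr; τ = 1.33×10^7 / 3.5820 = 3.713×10^6 yr.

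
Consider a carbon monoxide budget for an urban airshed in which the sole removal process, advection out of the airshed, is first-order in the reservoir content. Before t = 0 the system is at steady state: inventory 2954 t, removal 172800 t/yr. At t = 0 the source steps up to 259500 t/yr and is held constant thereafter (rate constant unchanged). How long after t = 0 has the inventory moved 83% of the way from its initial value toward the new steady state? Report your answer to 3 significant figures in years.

τ = M₀/F₀ = 2954/172800 = 0.01709 yr.
The remaining gap fraction is e^(−t/τ); 83% covered ⇒ e^(−t/τ) = 0.170.
t = −τ ln(0.170) = 0.01709 × 1.772 = 0.03029 yr.

0.0303 yr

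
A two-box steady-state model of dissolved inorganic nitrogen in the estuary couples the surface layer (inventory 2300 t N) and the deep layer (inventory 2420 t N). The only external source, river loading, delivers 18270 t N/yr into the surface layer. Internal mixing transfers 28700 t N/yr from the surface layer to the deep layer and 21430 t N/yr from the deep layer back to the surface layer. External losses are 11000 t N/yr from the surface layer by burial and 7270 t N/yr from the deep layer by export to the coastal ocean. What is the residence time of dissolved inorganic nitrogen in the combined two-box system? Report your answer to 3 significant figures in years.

Treat the two boxes together as one reservoir: the mixing fluxes between them are internal recycling, so τ = ΣM / Σ(external losses).
M_total = 2300 + 2420 = 4720.0 t N.
ΣF_external_out = 11000 + 7270 = 18270 t N/yr.
τ = M_total / ΣF_ext = 4720.0 / 18270 = 0.2583 yr.

0.258 yr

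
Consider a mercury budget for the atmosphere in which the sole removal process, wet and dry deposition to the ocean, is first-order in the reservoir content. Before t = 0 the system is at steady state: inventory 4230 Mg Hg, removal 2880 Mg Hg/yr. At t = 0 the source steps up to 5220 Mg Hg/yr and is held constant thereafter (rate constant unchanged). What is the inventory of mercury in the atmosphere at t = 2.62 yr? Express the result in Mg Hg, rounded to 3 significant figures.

τ = M₀/F₀ = 4230/2880 = 1.469 yr; rate constant k = 1/τ.
New steady state M_∞ = F₁/k = F₁·τ = 5220 × 1.469 = 7666.9 Mg Hg.
M(t) = M_∞ + (M₀ − M_∞)·e^(−t/τ); t/τ = 2.62/1.469 = 1.784, so e^(−t/τ) = 0.1680.
M(t) = 7666.9 − 3437 × 0.1680 = 7089.5 Mg Hg.

7090 Mg Hg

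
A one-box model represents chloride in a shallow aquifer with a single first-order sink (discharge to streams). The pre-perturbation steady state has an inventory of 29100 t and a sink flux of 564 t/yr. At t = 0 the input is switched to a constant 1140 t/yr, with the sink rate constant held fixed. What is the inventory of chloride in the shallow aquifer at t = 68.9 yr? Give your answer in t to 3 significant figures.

51000 t

τ = M₀/F₀ = 29100/564 = 51.60 yr; rate constant k = 1/τ.
New steady state M_∞ = F₁/k = F₁·τ = 1140 × 51.60 = 58819 t.
M(t) = M_∞ + (M₀ − M_∞)·e^(−t/τ); t/τ = 68.9/51.60 = 1.335, so e^(−t/τ) = 0.2631.
M(t) = 58819 − 29720 × 0.2631 = 51001 t.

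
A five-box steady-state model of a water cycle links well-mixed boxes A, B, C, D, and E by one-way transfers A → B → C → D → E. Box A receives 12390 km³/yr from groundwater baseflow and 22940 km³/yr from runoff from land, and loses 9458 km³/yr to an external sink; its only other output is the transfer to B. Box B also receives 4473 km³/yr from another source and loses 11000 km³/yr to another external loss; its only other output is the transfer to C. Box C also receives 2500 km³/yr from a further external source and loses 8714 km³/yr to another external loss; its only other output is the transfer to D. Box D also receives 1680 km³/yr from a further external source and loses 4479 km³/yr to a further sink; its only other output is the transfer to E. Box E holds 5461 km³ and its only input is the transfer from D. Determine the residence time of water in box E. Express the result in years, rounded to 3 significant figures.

0.529 yr

Box A: F(A→B) = (12390 + 22940) − 9458 = 25872 km³/yr.
Box B: F(B→C) = (25872 + 4473) − 11000 = 19345 km³/yr.
Box C: F(C→D) = (19345 + 2500) − 8714 = 13131 km³/yr.
Box D: F(D→E) = (13131 + 1680) − 4479 = 10332 km³/yr.
Box E throughput = its input = 10332 km³/yr; τ = 5461 / 10332 = 0.5286 yr.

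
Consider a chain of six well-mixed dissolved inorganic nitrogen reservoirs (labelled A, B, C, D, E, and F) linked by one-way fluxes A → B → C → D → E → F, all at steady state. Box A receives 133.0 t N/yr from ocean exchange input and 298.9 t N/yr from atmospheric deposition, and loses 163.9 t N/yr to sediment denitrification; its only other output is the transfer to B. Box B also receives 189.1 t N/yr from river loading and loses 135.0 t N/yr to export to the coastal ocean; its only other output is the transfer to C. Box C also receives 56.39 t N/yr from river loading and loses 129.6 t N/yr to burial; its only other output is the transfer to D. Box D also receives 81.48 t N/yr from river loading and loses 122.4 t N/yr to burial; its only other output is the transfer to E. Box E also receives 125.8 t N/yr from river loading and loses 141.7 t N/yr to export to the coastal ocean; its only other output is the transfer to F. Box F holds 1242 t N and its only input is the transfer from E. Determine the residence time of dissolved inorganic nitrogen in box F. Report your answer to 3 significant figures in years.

Box A: F(A→B) = (133.0 + 298.9) − 163.9 = 268.00 t N/yr.
Box B: F(B→C) = (268.00 + 189.1) − 135.0 = 322.10 t N/yr.
Box C: F(C→D) = (322.10 + 56.39) − 129.6 = 248.89 t N/yr.
Box D: F(D→E) = (248.89 + 81.48) − 122.4 = 207.97 t N/yr.
Box E: F(E→F) = (207.97 + 125.8) − 141.7 = 192.07 t N/yr.
Box F throughput = its input = 192.07 t N/yr; τ = 1242 / 192.07 = 6.466 yr.

6.47 yr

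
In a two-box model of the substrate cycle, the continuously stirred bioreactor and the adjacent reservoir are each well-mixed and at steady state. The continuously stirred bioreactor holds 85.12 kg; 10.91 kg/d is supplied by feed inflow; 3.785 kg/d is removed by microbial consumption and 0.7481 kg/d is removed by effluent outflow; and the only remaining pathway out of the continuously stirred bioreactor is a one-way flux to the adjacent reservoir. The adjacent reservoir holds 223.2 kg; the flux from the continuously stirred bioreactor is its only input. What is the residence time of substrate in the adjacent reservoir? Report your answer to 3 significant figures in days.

Balance the continuously stirred bioreactor: ΣF_in = 10.910 kg/d.
Flux to the adjacent reservoir = ΣF_in − (3.785 + 0.7481) = 6.3769 kg/d.
At steady state the output of the adjacent reservoir equals its input, 6.3769 kg/d.
τ = M / F = 223.2 / 6.3769 = 35.00 d.

35.0 d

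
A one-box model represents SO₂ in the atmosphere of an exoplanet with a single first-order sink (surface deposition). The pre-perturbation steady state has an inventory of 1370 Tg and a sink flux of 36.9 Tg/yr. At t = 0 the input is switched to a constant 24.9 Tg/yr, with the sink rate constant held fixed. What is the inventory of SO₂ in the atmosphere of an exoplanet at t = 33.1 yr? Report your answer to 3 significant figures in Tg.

1110 Tg

Residence time τ = M₀/F₀ = 37.13 yr. The eventual steady state is M_∞ = M₀·(F₁/F₀) = 1370 × 24.9/36.9 = 924.47 Tg.
The anomaly ΔM(t) = M(t) − M_∞ decays as ΔM₀·e^(−t/τ) with ΔM₀ = 1370 − 924.47 = 445.5 Tg.
At t = 33.1 yr, e^(−t/τ) = e^(−0.8915) = 0.4100, so ΔM = 182.7 Tg and M = 924.47 + 182.7 = 1107.2 Tg.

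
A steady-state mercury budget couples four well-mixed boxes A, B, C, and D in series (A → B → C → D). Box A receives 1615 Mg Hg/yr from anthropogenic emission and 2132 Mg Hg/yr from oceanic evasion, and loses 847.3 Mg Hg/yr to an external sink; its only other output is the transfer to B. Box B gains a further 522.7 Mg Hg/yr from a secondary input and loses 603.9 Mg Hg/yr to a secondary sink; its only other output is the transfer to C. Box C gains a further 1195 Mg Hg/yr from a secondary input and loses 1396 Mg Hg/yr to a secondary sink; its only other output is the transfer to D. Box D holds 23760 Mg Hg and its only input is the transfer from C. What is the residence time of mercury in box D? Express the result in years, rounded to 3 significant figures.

9.08 yr

Box A: F(A→B) = (1615 + 2132) − 847.3 = 2899.7 Mg Hg/yr.
Box B: F(B→C) = (2899.7 + 522.7) − 603.9 = 2818.5 Mg Hg/yr.
Box C: F(C→D) = (2818.5 + 1195) − 1396 = 2617.5 Mg Hg/yr.
Box D throughput = its input = 2617.5 Mg Hg/yr; τ = 23760 / 2617.5 = 9.077 yr.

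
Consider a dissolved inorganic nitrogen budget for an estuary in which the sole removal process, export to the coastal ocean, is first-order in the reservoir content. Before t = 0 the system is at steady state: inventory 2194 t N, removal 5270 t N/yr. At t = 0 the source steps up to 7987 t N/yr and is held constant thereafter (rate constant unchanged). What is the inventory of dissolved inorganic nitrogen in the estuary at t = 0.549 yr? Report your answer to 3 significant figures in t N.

3020 t N

τ = M₀/F₀ = 2194/5270 = 0.4163 yr; rate constant k = 1/τ.
New steady state M_∞ = F₁/k = F₁·τ = 7987 × 0.4163 = 3325.1 t N.
M(t) = M_∞ + (M₀ − M_∞)·e^(−t/τ); t/τ = 0.549/0.4163 = 1.319, so e^(−t/τ) = 0.2675.
M(t) = 3325.1 − 1131 × 0.2675 = 3022.6 t N.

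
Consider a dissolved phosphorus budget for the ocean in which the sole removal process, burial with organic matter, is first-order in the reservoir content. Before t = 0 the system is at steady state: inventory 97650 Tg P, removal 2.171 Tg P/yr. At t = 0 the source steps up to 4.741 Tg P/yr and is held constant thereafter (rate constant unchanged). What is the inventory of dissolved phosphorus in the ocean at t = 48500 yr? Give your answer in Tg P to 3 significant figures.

174000 Tg P

τ = M₀/F₀ = 97650/2.171 = 44980 yr; rate constant k = 1/τ.
New steady state M_∞ = F₁/k = F₁·τ = 4.741 × 44980 = 213250 Tg P.
M(t) = M_∞ + (M₀ − M_∞)·e^(−t/τ); t/τ = 48500/44980 = 1.078, so e^(−t/τ) = 0.3402.
M(t) = 213250 − 115600 × 0.3402 = 173920 Tg P.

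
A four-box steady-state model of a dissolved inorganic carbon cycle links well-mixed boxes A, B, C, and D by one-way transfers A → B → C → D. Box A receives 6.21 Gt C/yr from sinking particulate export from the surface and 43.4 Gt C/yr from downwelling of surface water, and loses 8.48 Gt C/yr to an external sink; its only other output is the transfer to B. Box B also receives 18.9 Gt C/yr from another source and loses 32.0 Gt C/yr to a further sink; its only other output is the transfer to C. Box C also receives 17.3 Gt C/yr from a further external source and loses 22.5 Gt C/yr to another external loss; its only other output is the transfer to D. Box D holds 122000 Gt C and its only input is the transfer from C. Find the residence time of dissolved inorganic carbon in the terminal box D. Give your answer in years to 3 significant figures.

Box A: F(A→B) = (6.21 + 43.4) − 8.48 = 41.130 Gt C/yr.
Box B: F(B→C) = (41.130 + 18.9) − 32.0 = 28.030 Gt C/yr.
Box C: F(C→D) = (28.030 + 17.3) − 22.5 = 22.830 Gt C/yr.
Box D throughput = its input = 22.830 Gt C/yr; τ = 122000 / 22.830 = 5344 yr.

5340 yr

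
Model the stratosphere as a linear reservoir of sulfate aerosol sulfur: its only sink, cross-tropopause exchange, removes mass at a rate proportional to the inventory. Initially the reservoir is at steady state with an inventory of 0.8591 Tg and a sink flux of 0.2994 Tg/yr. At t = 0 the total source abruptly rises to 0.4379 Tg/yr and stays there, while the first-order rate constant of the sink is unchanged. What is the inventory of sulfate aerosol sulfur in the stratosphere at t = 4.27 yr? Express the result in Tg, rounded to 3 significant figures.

Residence time τ = M₀/F₀ = 2.869 yr. The eventual steady state is M_∞ = M₀·(F₁/F₀) = 0.8591 × 0.4379/0.2994 = 1.2565 Tg.
The anomaly ΔM(t) = M(t) − M_∞ decays as ΔM₀·e^(−t/τ) with ΔM₀ = 0.8591 − 1.2565 = −0.3974 Tg.
At t = 4.27 yr, e^(−t/τ) = e^(−1.488) = 0.2258, so ΔM = −0.08974 Tg and M = 1.2565 − 0.08974 = 1.1668 Tg.

1.17 Tg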